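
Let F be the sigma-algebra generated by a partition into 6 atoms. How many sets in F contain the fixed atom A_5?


Each element of F is a union of some subset S of the 6 atoms.
The element contains A_5 iff A_5 is in S.
So we count subsets S of {A_1,...,A_6} with A_5 in S: choose freely among the other 5 atoms.
Count = 2^(6-1) = 2^5 = 32.


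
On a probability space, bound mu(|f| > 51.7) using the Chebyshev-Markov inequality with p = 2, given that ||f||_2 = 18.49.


Chebyshev/Markov inequality: mu(|f| > eps) <= (||f||_p / eps)^p
Step 1: ||f||_2 / eps = 18.49 / 51.7 = 0.35764
Step 2: Raise to power p = 2:
  (0.35764)^2 = 0.127907
Step 3: Therefore mu(|f| > 51.7) <= 0.127907


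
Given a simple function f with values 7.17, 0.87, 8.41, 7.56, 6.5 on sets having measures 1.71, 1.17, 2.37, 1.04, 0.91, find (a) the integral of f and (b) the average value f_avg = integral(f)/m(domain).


Step 1: Integral = sum(value_i * measure_i)
= 7.17*1.71 + 0.87*1.17 + 8.41*2.37 + 7.56*1.04 + 6.5*0.91
= 12.2607 + 1.0179 + 19.9317 + 7.8624 + 5.915
= 46.9877
Step 2: Total measure of domain = 1.71 + 1.17 + 2.37 + 1.04 + 0.91 = 7.2
Step 3: Average value = 46.9877 / 7.2 = 6.526069


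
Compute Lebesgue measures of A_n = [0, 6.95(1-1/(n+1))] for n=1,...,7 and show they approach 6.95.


By continuity of measure from below: if A_n increases to A, then m(A_n) -> m(A).
Here A = [0, 6.95], so m(A) = 6.95
Step 1: a_1 = 6.95*(1 - 1/2) = 3.475, m(A_1) = 3.475
Step 2: a_2 = 6.95*(1 - 1/3) = 4.6333, m(A_2) = 4.6333
Step 3: a_3 = 6.95*(1 - 1/4) = 5.2125, m(A_3) = 5.2125
Step 4: a_4 = 6.95*(1 - 1/5) = 5.56, m(A_4) = 5.56
Step 5: a_5 = 6.95*(1 - 1/6) = 5.7917, m(A_5) = 5.7917
Step 6: a_6 = 6.95*(1 - 1/7) = 5.9571, m(A_6) = 5.9571
Step 7: a_7 = 6.95*(1 - 1/8) = 6.0812, m(A_7) = 6.0812
Limit: m(A_n) -> m([0,6.95]) = 6.95


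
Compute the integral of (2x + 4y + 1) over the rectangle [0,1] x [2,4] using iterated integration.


By Fubini, integrate in x first, then y.
Step 1: Fix y, integrate over x in [0,1]:
  integral(2x + 4y + 1, x=0..1)
  = 2*(1^2 - 0^2)/2 + (4y + 1)*(1 - 0)
  = 1 + (4y + 1)*1
  = 1 + 4y + 1
  = 2 + 4y
Step 2: Integrate over y in [2,4]:
  integral(2 + 4y, y=2..4)
  = 2*2 + 4*(4^2 - 2^2)/2
  = 4 + 24
  = 28


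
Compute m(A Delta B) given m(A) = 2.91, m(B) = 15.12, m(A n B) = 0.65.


m(A Delta B) = m(A) + m(B) - 2*m(A n B)
= 2.91 + 15.12 - 2*0.65
= 2.91 + 15.12 - 1.3
= 16.73


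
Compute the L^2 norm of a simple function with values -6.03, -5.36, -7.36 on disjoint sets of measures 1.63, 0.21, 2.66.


Step 1: Compute |f_i|^2 for each value:
  |-6.03|^2 = 36.3609
  |-5.36|^2 = 28.7296
  |-7.36|^2 = 54.1696
Step 2: Multiply by measures and sum:
  36.3609 * 1.63 = 59.268267
  28.7296 * 0.21 = 6.033216
  54.1696 * 2.66 = 144.091136
Sum = 59.268267 + 6.033216 + 144.091136 = 209.392619
Step 3: Take the p-th root:
||f||_2 = (209.392619)^(1/2) = 14.470405


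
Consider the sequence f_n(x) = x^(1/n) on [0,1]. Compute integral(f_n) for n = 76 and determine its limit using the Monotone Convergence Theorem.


At n = 76: f_76(x) = x^(1/76).
Step 1: integral(x^(1/76), 0, 1) = [x^(1/76+1) / (1/76+1)] from 0 to 1
     = 1 / (1/76 + 1) = 1 / ((76+1)/76) = 76/(76+1)
     = 76/77 = 0.987013
Step 2: As n -> infinity, f_n(x) = x^(1/n) -> 1 for x in (0,1], and f_n is increasing in n.
By MCT, lim_n integral(f_n) = integral(lim_n f_n) = integral(1, 0, 1) = 1.
Step 3: Verify convergence: 76/77 = 0.987013 -> 1


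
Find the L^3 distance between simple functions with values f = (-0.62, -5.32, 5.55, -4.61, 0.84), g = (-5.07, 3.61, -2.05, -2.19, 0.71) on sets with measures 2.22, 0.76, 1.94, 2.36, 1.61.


Step 1: Compute differences f_i - g_i:
  -0.62 - -5.07 = 4.45
  -5.32 - 3.61 = -8.93
  5.55 - -2.05 = 7.6
  -4.61 - -2.19 = -2.42
  0.84 - 0.71 = 0.13
Step 2: Compute |diff|^3 * measure for each set:
  |4.45|^3 * 2.22 = 88.121125 * 2.22 = 195.628898
  |-8.93|^3 * 0.76 = 712.121957 * 0.76 = 541.212687
  |7.6|^3 * 1.94 = 438.976 * 1.94 = 851.61344
  |-2.42|^3 * 2.36 = 14.172488 * 2.36 = 33.447072
  |0.13|^3 * 1.61 = 0.002197 * 1.61 = 0.003537
Step 3: Sum = 1621.905634
Step 4: ||f-g||_3 = (1621.905634)^(1/3) = 11.749206


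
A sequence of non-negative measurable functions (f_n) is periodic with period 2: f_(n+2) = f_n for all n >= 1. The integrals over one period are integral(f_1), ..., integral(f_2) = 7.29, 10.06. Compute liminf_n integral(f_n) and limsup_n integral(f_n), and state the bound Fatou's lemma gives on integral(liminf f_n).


The sequence (integral(f_n)) is periodic with period 2, repeating the values 7.29, 10.06 indefinitely.
Step 1: For a periodic sequence, every tail (a_m, a_(m+1), ...) contains all 2 period values infinitely often.
Step 2: Hence inf of every tail = min of the period values = min(7.29, 10.06) = 7.29.
        liminf_n integral(f_n) = sup over m of (inf of tail from m) = 7.29.
Step 3: Similarly sup of every tail = max of the period values = 10.06.
        limsup_n integral(f_n) = 10.06.
Step 4: Fatou's lemma: integral(liminf_n f_n) <= liminf_n integral(f_n) = 7.29.
        So the integral of the pointwise liminf is at most 7.29.


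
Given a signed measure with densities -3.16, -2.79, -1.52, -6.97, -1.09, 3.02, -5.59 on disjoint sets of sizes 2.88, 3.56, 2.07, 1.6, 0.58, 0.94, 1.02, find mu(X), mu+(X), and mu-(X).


Step 1: Compute signed measure on each set:
  Set 1: -3.16 * 2.88 = -9.1008
  Set 2: -2.79 * 3.56 = -9.9324
  Set 3: -1.52 * 2.07 = -3.1464
  Set 4: -6.97 * 1.6 = -11.152
  Set 5: -1.09 * 0.58 = -0.6322
  Set 6: 3.02 * 0.94 = 2.8388
  Set 7: -5.59 * 1.02 = -5.7018
Step 2: Total signed measure = (-9.1008) + (-9.9324) + (-3.1464) + (-11.152) + (-0.6322) + (2.8388) + (-5.7018)
     = -36.8268
Step 3: Positive part mu+(X) = sum of positive contributions = 2.8388
Step 4: Negative part mu-(X) = |sum of negative contributions| = 39.6656


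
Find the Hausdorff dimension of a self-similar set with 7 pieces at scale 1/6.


For a self-similar set with N copies scaled by 1/r:
dim_H = log(N)/log(r) = log(7)/log(6)
= 1.94591/1.791759
= 1.086033


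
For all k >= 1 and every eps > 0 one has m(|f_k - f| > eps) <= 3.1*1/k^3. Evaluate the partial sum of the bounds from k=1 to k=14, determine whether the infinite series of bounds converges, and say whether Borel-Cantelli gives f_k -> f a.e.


Step 1: List the terms 3.1*1/k^3 for k = 1 to 14:
  k=1: 3.1
  k=2: 0.3875
  k=3: 0.114815
  k=4: 0.048438
  k=5: 0.0248
  k=6: 0.014352
  k=7: 0.009038
  k=8: 0.006055
  k=9: 0.004252
  k=10: 0.0031
  k=11: 0.002329
  k=12: 0.001794
  k=13: 0.001411
  k=14: 0.00113
Step 2: Partial sum = 3.1 + 0.3875 + 0.114815 + 0.048438 + 0.0248 + 0.014352 + 0.009038 + 0.006055 + 0.004252 + 0.0031 + 0.002329 + 0.001794 + 0.001411 + 0.00113
     = 3.719013
Step 3: The full series sum_(k>=1) 3.1*1/k^3 converges (p-series with p = 3 > 1; a constant multiple of a convergent series converges).
Step 4: Fix eps > 0. Since sum_k m(|f_k - f| > eps) < infinity, the Borel-Cantelli lemma gives
        m(limsup_k {|f_k - f| > eps}) = 0, i.e. for a.e. x, |f_k(x) - f(x)| <= eps for all large k.
        Applying this with eps = 1/j for j = 1, 2, ... and intersecting the countably many full-measure sets,
        for a.e. x we get limsup_k |f_k(x) - f(x)| <= 1/j for every j, hence f_k -> f almost everywhere.
Conclusion: series converges; Borel-Cantelli yields f_k -> f a.e.


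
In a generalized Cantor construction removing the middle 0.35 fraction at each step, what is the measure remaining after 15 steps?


Step 1: At each step, fraction remaining = 1 - 0.35 = 0.65
Step 2: After 15 steps, measure = (0.65)^15
Result = 0.001562


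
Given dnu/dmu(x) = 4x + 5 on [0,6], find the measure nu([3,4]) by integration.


nu(A) = integral_A (dnu/dmu) dmu = integral_3^4 (4x + 5) dx
Step 1: Antiderivative F(x) = (4/2)x^2 + 5x
Step 2: F(4) = (4/2)*4^2 + 5*4 = 32 + 20 = 52
Step 3: F(3) = (4/2)*3^2 + 5*3 = 18 + 15 = 33
Step 4: nu([3,4]) = F(4) - F(3) = 52 - 33 = 19


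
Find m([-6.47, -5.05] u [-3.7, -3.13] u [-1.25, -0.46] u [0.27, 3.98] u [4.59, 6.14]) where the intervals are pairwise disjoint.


For pairwise disjoint intervals, m(union) = sum of lengths.
= (-5.05 - -6.47) + (-3.13 - -3.7) + (-0.46 - -1.25) + (3.98 - 0.27) + (6.14 - 4.59)
= 1.42 + 0.57 + 0.79 + 3.71 + 1.55
= 8.04


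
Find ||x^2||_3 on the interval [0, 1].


Step 1: ||f||_3 = (integral_0^1 |x^2|^3 dx)^(1/3)
     = (integral_0^1 x^6 dx)^(1/3)
Step 2: integral_0^1 x^6 dx = [x^7/(7)] from 0 to 1 = 1^7/7
     = 1/7 = 0.142857
Step 3: ||f||_3 = (0.142857)^(1/3) = 0.522758


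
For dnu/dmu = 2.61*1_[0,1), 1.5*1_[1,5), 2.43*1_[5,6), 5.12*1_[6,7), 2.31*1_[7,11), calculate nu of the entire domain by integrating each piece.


Integrate each piece of the Radon-Nikodym derivative:
Step 1: integral_0^1 2.61 dx = 2.61*(1-0) = 2.61*1 = 2.61
Step 2: integral_1^5 1.5 dx = 1.5*(5-1) = 1.5*4 = 6
Step 3: integral_5^6 2.43 dx = 2.43*(6-5) = 2.43*1 = 2.43
Step 4: integral_6^7 5.12 dx = 5.12*(7-6) = 5.12*1 = 5.12
Step 5: integral_7^11 2.31 dx = 2.31*(11-7) = 2.31*4 = 9.24
Total: 2.61 + 6 + 2.43 + 5.12 + 9.24 = 25.4


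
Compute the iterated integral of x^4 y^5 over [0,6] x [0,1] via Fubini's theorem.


By Fubini's theorem, the double integral factors as a product of single integrals:
Step 1: integral_0^6 x^4 dx = [x^5/5] from 0 to 6
     = 6^5/5 = 1555.2
Step 2: integral_0^1 y^5 dy = [y^6/6] from 0 to 1
     = 1^6/6 = 0.166667
Step 3: Double integral = 1555.2 * 0.166667 = 259.2


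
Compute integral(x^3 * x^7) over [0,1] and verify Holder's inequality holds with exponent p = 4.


Step 1: Exact integral of f*g = integral(x^10, 0, 1) = 1/11
     = 0.090909
Step 2: Holder bound with p=4, q=1.333333:
  ||f||_p = (integral x^12 dx)^(1/4) = (1/13)^(1/4) = 0.52664
  ||g||_q = (integral x^9.333333 dx)^(1/1.333333) = (1/10.333333)^(1/1.333333) = 0.173508
Step 3: Holder bound = ||f||_p * ||g||_q = 0.52664 * 0.173508 = 0.091376
Verification: 0.090909 <= 0.091376 (Holder holds)


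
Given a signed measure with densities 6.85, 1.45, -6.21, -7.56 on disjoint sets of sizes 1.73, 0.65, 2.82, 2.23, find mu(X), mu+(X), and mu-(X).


Step 1: Compute signed measure on each set:
  Set 1: 6.85 * 1.73 = 11.8505
  Set 2: 1.45 * 0.65 = 0.9425
  Set 3: -6.21 * 2.82 = -17.5122
  Set 4: -7.56 * 2.23 = -16.8588
Step 2: Total signed measure = (11.8505) + (0.9425) + (-17.5122) + (-16.8588)
     = -21.578
Step 3: Positive part mu+(X) = sum of positive contributions = 12.793
Step 4: Negative part mu-(X) = |sum of negative contributions| = 34.371


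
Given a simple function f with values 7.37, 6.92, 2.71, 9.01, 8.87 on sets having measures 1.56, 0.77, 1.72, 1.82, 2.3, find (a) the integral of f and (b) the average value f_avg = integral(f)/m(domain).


Step 1: Integral = sum(value_i * measure_i)
= 7.37*1.56 + 6.92*0.77 + 2.71*1.72 + 9.01*1.82 + 8.87*2.3
= 11.4972 + 5.3284 + 4.6612 + 16.3982 + 20.401
= 58.286
Step 2: Total measure of domain = 1.56 + 0.77 + 1.72 + 1.82 + 2.3 = 8.17
Step 3: Average value = 58.286 / 8.17 = 7.134149


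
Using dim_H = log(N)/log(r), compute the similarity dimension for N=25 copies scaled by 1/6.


For a self-similar set with N copies scaled by 1/r:
dim_H = log(N)/log(r) = log(25)/log(6)
= 3.218876/1.791759
= 1.796489


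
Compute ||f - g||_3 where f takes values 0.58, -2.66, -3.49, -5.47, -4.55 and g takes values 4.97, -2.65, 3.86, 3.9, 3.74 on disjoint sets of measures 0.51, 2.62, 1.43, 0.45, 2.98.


Step 1: Compute differences f_i - g_i:
  0.58 - 4.97 = -4.39
  -2.66 - -2.65 = -0.01
  -3.49 - 3.86 = -7.35
  -5.47 - 3.9 = -9.37
  -4.55 - 3.74 = -8.29
Step 2: Compute |diff|^3 * measure for each set:
  |-4.39|^3 * 0.51 = 84.604519 * 0.51 = 43.148305
  |-0.01|^3 * 2.62 = 1.000000e-06 * 2.62 = 2.620000e-06
  |-7.35|^3 * 1.43 = 397.065375 * 1.43 = 567.803486
  |-9.37|^3 * 0.45 = 822.656953 * 0.45 = 370.195629
  |-8.29|^3 * 2.98 = 569.722789 * 2.98 = 1697.773911
Step 3: Sum = 2678.921334
Step 4: ||f-g||_3 = (2678.921334)^(1/3) = 13.888435


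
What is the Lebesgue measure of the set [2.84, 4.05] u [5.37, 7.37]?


For pairwise disjoint intervals, m(union) = sum of lengths.
= (4.05 - 2.84) + (7.37 - 5.37)
= 1.21 + 2
= 3.21


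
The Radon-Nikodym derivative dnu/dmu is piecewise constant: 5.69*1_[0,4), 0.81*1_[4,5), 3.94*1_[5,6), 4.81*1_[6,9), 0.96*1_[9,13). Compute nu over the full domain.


Integrate each piece of the Radon-Nikodym derivative:
Step 1: integral_0^4 5.69 dx = 5.69*(4-0) = 5.69*4 = 22.76
Step 2: integral_4^5 0.81 dx = 0.81*(5-4) = 0.81*1 = 0.81
Step 3: integral_5^6 3.94 dx = 3.94*(6-5) = 3.94*1 = 3.94
Step 4: integral_6^9 4.81 dx = 4.81*(9-6) = 4.81*3 = 14.43
Step 5: integral_9^13 0.96 dx = 0.96*(13-9) = 0.96*4 = 3.84
Total: 22.76 + 0.81 + 3.94 + 14.43 + 3.84 = 45.78


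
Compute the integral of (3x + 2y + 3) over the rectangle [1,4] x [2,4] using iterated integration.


By Fubini, integrate in x first, then y.
Step 1: Fix y, integrate over x in [1,4]:
  integral(3x + 2y + 3, x=1..4)
  = 3*(4^2 - 1^2)/2 + (2y + 3)*(4 - 1)
  = 22.5 + (2y + 3)*3
  = 22.5 + 6y + 9
  = 31.5 + 6y
Step 2: Integrate over y in [2,4]:
  integral(31.5 + 6y, y=2..4)
  = 31.5*2 + 6*(4^2 - 2^2)/2
  = 63 + 36
  = 99


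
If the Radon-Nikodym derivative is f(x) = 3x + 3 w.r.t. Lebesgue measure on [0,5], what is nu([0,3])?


nu(A) = integral_A (dnu/dmu) dmu = integral_0^3 (3x + 3) dx
Step 1: Antiderivative F(x) = (3/2)x^2 + 3x
Step 2: F(3) = (3/2)*3^2 + 3*3 = 13.5 + 9 = 22.5
Step 3: F(0) = (3/2)*0^2 + 3*0 = 0.0 + 0 = 0.0
Step 4: nu([0,3]) = F(3) - F(0) = 22.5 - 0.0 = 22.5


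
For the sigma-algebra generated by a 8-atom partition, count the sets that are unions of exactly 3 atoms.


Each element of F is a union of some subset of the 8 atoms.
Elements that are unions of exactly 3 atoms correspond to 3-element subsets of the 8 atoms.
Count = C(8, 3) = 8! / (3! * 5!) = 56.


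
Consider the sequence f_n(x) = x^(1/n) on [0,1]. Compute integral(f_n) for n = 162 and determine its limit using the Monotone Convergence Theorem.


At n = 162: f_162(x) = x^(1/162).
Step 1: integral(x^(1/162), 0, 1) = [x^(1/162+1) / (1/162+1)] from 0 to 1
     = 1 / (1/162 + 1) = 1 / ((162+1)/162) = 162/(162+1)
     = 162/163 = 0.993865
Step 2: As n -> infinity, f_n(x) = x^(1/n) -> 1 for x in (0,1], and f_n is increasing in n.
By MCT, lim_n integral(f_n) = integral(lim_n f_n) = integral(1, 0, 1) = 1.
Step 3: Verify convergence: 162/163 = 0.993865 -> 1


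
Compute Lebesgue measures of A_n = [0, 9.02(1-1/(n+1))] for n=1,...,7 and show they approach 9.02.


By continuity of measure from below: if A_n increases to A, then m(A_n) -> m(A).
Here A = [0, 9.02], so m(A) = 9.02
Step 1: a_1 = 9.02*(1 - 1/2) = 4.51, m(A_1) = 4.51
Step 2: a_2 = 9.02*(1 - 1/3) = 6.0133, m(A_2) = 6.0133
Step 3: a_3 = 9.02*(1 - 1/4) = 6.765, m(A_3) = 6.765
Step 4: a_4 = 9.02*(1 - 1/5) = 7.216, m(A_4) = 7.216
Step 5: a_5 = 9.02*(1 - 1/6) = 7.5167, m(A_5) = 7.5167
Step 6: a_6 = 9.02*(1 - 1/7) = 7.7314, m(A_6) = 7.7314
Step 7: a_7 = 9.02*(1 - 1/8) = 7.8925, m(A_7) = 7.8925
Limit: m(A_n) -> m([0,9.02]) = 9.02


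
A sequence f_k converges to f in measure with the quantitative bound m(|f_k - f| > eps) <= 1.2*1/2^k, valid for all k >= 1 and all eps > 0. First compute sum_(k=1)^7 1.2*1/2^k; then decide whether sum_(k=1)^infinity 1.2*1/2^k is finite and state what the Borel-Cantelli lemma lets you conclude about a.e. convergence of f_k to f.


Step 1: List the terms 1.2*1/2^k for k = 1 to 7:
  k=1: 0.6
  k=2: 0.3
  k=3: 0.15
  k=4: 0.075
  k=5: 0.0375
  k=6: 0.01875
  k=7: 0.009375
Step 2: Partial sum = 0.6 + 0.3 + 0.15 + 0.075 + 0.0375 + 0.01875 + 0.009375
     = 1.190625
Step 3: The full series sum_(k>=1) 1.2*1/2^k converges (geometric series with ratio 1/2 < 1; a constant multiple of a convergent series converges).
Step 4: Fix eps > 0. Since sum_k m(|f_k - f| > eps) < infinity, the Borel-Cantelli lemma gives
        m(limsup_k {|f_k - f| > eps}) = 0, i.e. for a.e. x, |f_k(x) - f(x)| <= eps for all large k.
        Applying this with eps = 1/j for j = 1, 2, ... and intersecting the countably many full-measure sets,
        for a.e. x we get limsup_k |f_k(x) - f(x)| <= 1/j for every j, hence f_k -> f almost everywhere.
Conclusion: series converges; Borel-Cantelli yields f_k -> f a.e.


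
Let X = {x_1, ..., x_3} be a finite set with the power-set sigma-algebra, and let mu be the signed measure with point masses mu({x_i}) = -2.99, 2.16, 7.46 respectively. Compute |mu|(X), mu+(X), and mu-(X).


Step 1: Every measurable set is a union of atoms (the cells / points), so a Hahn decomposition is
  obtained by grouping atoms by sign: P = union of atoms with mu > 0, N = union of the remaining atoms.
  Atoms in P (indices): 2, 3;  atoms in N (indices): 1
  Positive values: 2.16, 7.46
  Negative values: -2.99
Step 2: mu+(X) = mu(P) = sum of positive atom values = 9.62
Step 3: mu-(X) = -mu(N) = sum of |negative atom values| = 2.99
Step 4: |mu|(X) = mu+(X) + mu-(X) = 9.62 + 2.99 = 12.61


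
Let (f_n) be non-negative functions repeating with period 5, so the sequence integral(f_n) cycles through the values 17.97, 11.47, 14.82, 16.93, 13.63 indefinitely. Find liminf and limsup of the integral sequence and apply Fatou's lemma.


The sequence (integral(f_n)) is periodic with period 5, repeating the values 17.97, 11.47, 14.82, 16.93, 13.63 indefinitely.
Step 1: For a periodic sequence, every tail (a_m, a_(m+1), ...) contains all 5 period values infinitely often.
Step 2: Hence inf of every tail = min of the period values = min(17.97, 11.47, 14.82, 16.93, 13.63) = 11.47.
        liminf_n integral(f_n) = sup over m of (inf of tail from m) = 11.47.
Step 3: Similarly sup of every tail = max of the period values = 17.97.
        limsup_n integral(f_n) = 17.97.
Step 4: Fatou's lemma: integral(liminf_n f_n) <= liminf_n integral(f_n) = 11.47.
        So the integral of the pointwise liminf is at most 11.47.


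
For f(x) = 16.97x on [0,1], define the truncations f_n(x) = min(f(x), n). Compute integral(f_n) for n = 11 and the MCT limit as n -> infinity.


f(x) = 16.97x on [0,1]; f_n(x) = min(16.97x, n). At n = 11:
Step 1: f(x) reaches 11 at x = 11/16.97 = 0.648203
Step 2: integral(f_11) = integral(16.97x, 0, 0.648203) + integral(11, 0.648203, 1)
       = 16.97*0.648203^2/2 + 11*(1 - 0.648203)
       = 3.565115 + 3.86977
       = 7.434885
Step 3: As n -> infinity, f_n increases to f, so by MCT integral(f_n) -> integral(f) = 16.97/2 = 8.485.
Convergence: integral(f_11) = 7.434885 -> 8.485 as n -> infinity


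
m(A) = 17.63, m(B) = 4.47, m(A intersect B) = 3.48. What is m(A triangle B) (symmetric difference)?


m(A Delta B) = m(A) + m(B) - 2*m(A n B)
= 17.63 + 4.47 - 2*3.48
= 17.63 + 4.47 - 6.96
= 15.14


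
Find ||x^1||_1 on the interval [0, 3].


Step 1: ||f||_1 = (integral_0^3 |x^1|^1 dx)^(1/1)
     = (integral_0^3 x^1 dx)^(1/1)
Step 2: integral_0^3 x^1 dx = [x^2/(2)] from 0 to 3 = 3^2/2
     = 9/2 = 4.5
Step 3: ||f||_1 = (4.5)^(1/1) = 4.5


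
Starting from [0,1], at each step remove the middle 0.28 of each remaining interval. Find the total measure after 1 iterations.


Step 1: At each step, fraction remaining = 1 - 0.28 = 0.72
Step 2: After 1 steps, measure = (0.72)^1
Step 3: Computing the power step by step:
  After step 1: 0.72
Result = 0.72


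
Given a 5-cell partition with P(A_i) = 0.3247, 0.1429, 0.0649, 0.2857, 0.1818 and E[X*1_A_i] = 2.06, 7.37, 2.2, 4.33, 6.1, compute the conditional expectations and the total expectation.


For each cell A_i: E[X|A_i] = E[X*1_A_i] / P(A_i)
Step 1: E[X|A_1] = 2.06 / 0.3247 = 6.344318
Step 2: E[X|A_2] = 7.37 / 0.1429 = 51.574528
Step 3: E[X|A_3] = 2.2 / 0.0649 = 33.898305
Step 4: E[X|A_4] = 4.33 / 0.2857 = 15.155758
Step 5: E[X|A_5] = 6.1 / 0.1818 = 33.553355
Verification: E[X] = sum E[X*1_A_i] = 2.06 + 7.37 + 2.2 + 4.33 + 6.1 = 22.06


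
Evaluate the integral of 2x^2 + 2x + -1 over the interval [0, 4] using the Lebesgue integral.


The Lebesgue integral of a Riemann-integrable function agrees with the Riemann integral.
Antiderivative F(x) = (2/3)x^3 + (2/2)x^2 + -1x
F(4) = (2/3)*4^3 + (2/2)*4^2 + -1*4
     = (2/3)*64 + (2/2)*16 + -1*4
     = 42.666667 + 16 + -4
     = 54.666667
F(0) = 0.0
Integral = F(4) - F(0) = 54.666667 - 0.0 = 54.666667


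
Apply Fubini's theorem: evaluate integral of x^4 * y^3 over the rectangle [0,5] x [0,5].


By Fubini's theorem, the double integral factors as a product of single integrals:
Step 1: integral_0^5 x^4 dx = [x^5/5] from 0 to 5
     = 5^5/5 = 625
Step 2: integral_0^5 y^3 dy = [y^4/4] from 0 to 5
     = 5^4/4 = 156.25
Step 3: Double integral = 625 * 156.25 = 97656.25


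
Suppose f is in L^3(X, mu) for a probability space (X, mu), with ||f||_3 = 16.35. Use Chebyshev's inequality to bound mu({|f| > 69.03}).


Chebyshev/Markov inequality: mu(|f| > eps) <= (||f||_p / eps)^p
Step 1: ||f||_3 / eps = 16.35 / 69.03 = 0.236854
Step 2: Raise to power p = 3:
  (0.236854)^3 = 0.013287
Step 3: Therefore mu(|f| > 69.03) <= 0.013287


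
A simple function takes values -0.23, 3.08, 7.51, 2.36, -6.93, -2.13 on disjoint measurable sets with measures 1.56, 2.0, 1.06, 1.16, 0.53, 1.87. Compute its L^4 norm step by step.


Step 1: Compute |f_i|^4 for each value:
  |-0.23|^4 = 0.002798
  |3.08|^4 = 89.991785
  |7.51|^4 = 3180.97128
  |2.36|^4 = 31.020444
  |-6.93|^4 = 2306.39102
  |-2.13|^4 = 20.583462
Step 2: Multiply by measures and sum:
  0.002798 * 1.56 = 0.004366
  89.991785 * 2.0 = 179.98357
  3180.97128 * 1.06 = 3371.829557
  31.020444 * 1.16 = 35.983715
  2306.39102 * 0.53 = 1222.387241
  20.583462 * 1.87 = 38.491073
Sum = 0.004366 + 179.98357 + 3371.829557 + 35.983715 + 1222.387241 + 38.491073 = 4848.679521
Step 3: Take the p-th root:
||f||_4 = (4848.679521)^(1/4) = 8.344607


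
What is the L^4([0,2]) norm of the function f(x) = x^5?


Step 1: ||f||_4 = (integral_0^2 |x^5|^4 dx)^(1/4)
     = (integral_0^2 x^20 dx)^(1/4)
Step 2: integral_0^2 x^20 dx = [x^21/(21)] from 0 to 2 = 2^21/21
     = 2097152/21 = 99864.380952
Step 3: ||f||_4 = (99864.380952)^(1/4) = 17.776762


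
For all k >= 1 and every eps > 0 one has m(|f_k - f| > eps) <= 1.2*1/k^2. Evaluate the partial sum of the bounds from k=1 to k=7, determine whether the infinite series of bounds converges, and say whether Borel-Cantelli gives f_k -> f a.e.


Step 1: List the terms 1.2*1/k^2 for k = 1 to 7:
  k=1: 1.2
  k=2: 0.3
  k=3: 0.133333
  k=4: 0.075
  k=5: 0.048
  k=6: 0.033333
  k=7: 0.02449
Step 2: Partial sum = 1.2 + 0.3 + 0.133333 + 0.075 + 0.048 + 0.033333 + 0.02449
     = 1.814156
Step 3: The full series sum_(k>=1) 1.2*1/k^2 converges (p-series with p = 2 > 1; a constant multiple of a convergent series converges).
Step 4: Fix eps > 0. Since sum_k m(|f_k - f| > eps) < infinity, the Borel-Cantelli lemma gives
        m(limsup_k {|f_k - f| > eps}) = 0, i.e. for a.e. x, |f_k(x) - f(x)| <= eps for all large k.
        Applying this with eps = 1/j for j = 1, 2, ... and intersecting the countably many full-measure sets,
        for a.e. x we get limsup_k |f_k(x) - f(x)| <= 1/j for every j, hence f_k -> f almost everywhere.
Conclusion: series converges; Borel-Cantelli yields f_k -> f a.e.


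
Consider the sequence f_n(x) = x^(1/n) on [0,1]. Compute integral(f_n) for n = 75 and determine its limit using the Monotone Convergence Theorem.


At n = 75: f_75(x) = x^(1/75).
Step 1: integral(x^(1/75), 0, 1) = [x^(1/75+1) / (1/75+1)] from 0 to 1
     = 1 / (1/75 + 1) = 1 / ((75+1)/75) = 75/(75+1)
     = 75/76 = 0.986842
Step 2: As n -> infinity, f_n(x) = x^(1/n) -> 1 for x in (0,1], and f_n is increasing in n.
By MCT, lim_n integral(f_n) = integral(lim_n f_n) = integral(1, 0, 1) = 1.
Step 3: Verify convergence: 75/76 = 0.986842 -> 1


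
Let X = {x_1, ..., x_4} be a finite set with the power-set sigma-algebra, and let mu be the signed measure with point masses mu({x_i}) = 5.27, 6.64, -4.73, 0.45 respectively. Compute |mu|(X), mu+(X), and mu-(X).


Step 1: Every measurable set is a union of atoms (the cells / points), so a Hahn decomposition is
  obtained by grouping atoms by sign: P = union of atoms with mu > 0, N = union of the remaining atoms.
  Atoms in P (indices): 1, 2, 4;  atoms in N (indices): 3
  Positive values: 5.27, 6.64, 0.45
  Negative values: -4.73
Step 2: mu+(X) = mu(P) = sum of positive atom values = 12.36
Step 3: mu-(X) = -mu(N) = sum of |negative atom values| = 4.73
Step 4: |mu|(X) = mu+(X) + mu-(X) = 12.36 + 4.73 = 17.09


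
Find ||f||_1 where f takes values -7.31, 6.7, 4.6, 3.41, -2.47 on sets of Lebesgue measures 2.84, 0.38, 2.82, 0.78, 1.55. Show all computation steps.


Step 1: Compute |f_i|^1 for each value:
  |-7.31|^1 = 7.31
  |6.7|^1 = 6.7
  |4.6|^1 = 4.6
  |3.41|^1 = 3.41
  |-2.47|^1 = 2.47
Step 2: Multiply by measures and sum:
  7.31 * 2.84 = 20.7604
  6.7 * 0.38 = 2.546
  4.6 * 2.82 = 12.972
  3.41 * 0.78 = 2.6598
  2.47 * 1.55 = 3.8285
Sum = 20.7604 + 2.546 + 12.972 + 2.6598 + 3.8285 = 42.7667
Step 3: Take the p-th root:
||f||_1 = (42.7667)^(1/1) = 42.7667


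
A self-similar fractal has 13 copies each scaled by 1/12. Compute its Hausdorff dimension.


For a self-similar set with N copies scaled by 1/r:
dim_H = log(N)/log(r) = log(13)/log(12)
= 2.564949/2.484907
= 1.032212


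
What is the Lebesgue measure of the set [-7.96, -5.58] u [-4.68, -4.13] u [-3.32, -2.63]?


For pairwise disjoint intervals, m(union) = sum of lengths.
= (-5.58 - -7.96) + (-4.13 - -4.68) + (-2.63 - -3.32)
= 2.38 + 0.55 + 0.69
= 3.62


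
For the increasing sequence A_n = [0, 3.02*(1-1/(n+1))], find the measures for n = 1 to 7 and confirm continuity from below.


By continuity of measure from below: if A_n increases to A, then m(A_n) -> m(A).
Here A = [0, 3.02], so m(A) = 3.02
Step 1: a_1 = 3.02*(1 - 1/2) = 1.51, m(A_1) = 1.51
Step 2: a_2 = 3.02*(1 - 1/3) = 2.0133, m(A_2) = 2.0133
Step 3: a_3 = 3.02*(1 - 1/4) = 2.265, m(A_3) = 2.265
Step 4: a_4 = 3.02*(1 - 1/5) = 2.416, m(A_4) = 2.416
Step 5: a_5 = 3.02*(1 - 1/6) = 2.5167, m(A_5) = 2.5167
Step 6: a_6 = 3.02*(1 - 1/7) = 2.5886, m(A_6) = 2.5886
Step 7: a_7 = 3.02*(1 - 1/8) = 2.6425, m(A_7) = 2.6425
Limit: m(A_n) -> m([0,3.02]) = 3.02


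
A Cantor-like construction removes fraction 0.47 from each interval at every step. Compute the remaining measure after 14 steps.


Step 1: At each step, fraction remaining = 1 - 0.47 = 0.53
Step 2: After 14 steps, measure = (0.53)^14
Result = 1.379946e-04


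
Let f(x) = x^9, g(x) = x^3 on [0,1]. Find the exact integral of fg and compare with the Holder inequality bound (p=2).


Step 1: Exact integral of f*g = integral(x^12, 0, 1) = 1/13
     = 0.076923
Step 2: Holder bound with p=2, q=2:
  ||f||_p = (integral x^18 dx)^(1/2) = (1/19)^(1/2) = 0.229416
  ||g||_q = (integral x^6 dx)^(1/2) = (1/7)^(1/2) = 0.377964
Step 3: Holder bound = ||f||_p * ||g||_q = 0.229416 * 0.377964 = 0.086711
Verification: 0.076923 <= 0.086711 (Holder holds)


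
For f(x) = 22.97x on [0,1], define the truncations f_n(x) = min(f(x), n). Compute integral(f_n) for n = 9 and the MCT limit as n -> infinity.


f(x) = 22.97x on [0,1]; f_n(x) = min(22.97x, n). At n = 9:
Step 1: f(x) reaches 9 at x = 9/22.97 = 0.391815
Step 2: integral(f_9) = integral(22.97x, 0, 0.391815) + integral(9, 0.391815, 1)
       = 22.97*0.391815^2/2 + 9*(1 - 0.391815)
       = 1.763169 + 5.473661
       = 7.236831
Step 3: As n -> infinity, f_n increases to f, so by MCT integral(f_n) -> integral(f) = 22.97/2 = 11.485.
Convergence: integral(f_9) = 7.236831 -> 11.485 as n -> infinity


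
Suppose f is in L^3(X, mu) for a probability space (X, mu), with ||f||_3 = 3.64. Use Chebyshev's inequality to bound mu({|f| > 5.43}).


Chebyshev/Markov inequality: mu(|f| > eps) <= (||f||_p / eps)^p
Step 1: ||f||_3 / eps = 3.64 / 5.43 = 0.67035
Step 2: Raise to power p = 3:
  (0.67035)^3 = 0.301234
Step 3: Therefore mu(|f| > 5.43) <= 0.301234


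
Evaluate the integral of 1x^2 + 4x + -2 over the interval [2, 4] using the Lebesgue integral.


The Lebesgue integral of a Riemann-integrable function agrees with the Riemann integral.
Antiderivative F(x) = (1/3)x^3 + (4/2)x^2 + -2x
F(4) = (1/3)*4^3 + (4/2)*4^2 + -2*4
     = (1/3)*64 + (4/2)*16 + -2*4
     = 21.333333 + 32 + -8
     = 45.333333
F(2) = 6.666667
Integral = F(4) - F(2) = 45.333333 - 6.666667 = 38.666667


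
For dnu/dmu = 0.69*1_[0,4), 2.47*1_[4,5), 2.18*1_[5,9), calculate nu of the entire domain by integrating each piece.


Integrate each piece of the Radon-Nikodym derivative:
Step 1: integral_0^4 0.69 dx = 0.69*(4-0) = 0.69*4 = 2.76
Step 2: integral_4^5 2.47 dx = 2.47*(5-4) = 2.47*1 = 2.47
Step 3: integral_5^9 2.18 dx = 2.18*(9-5) = 2.18*4 = 8.72
Total: 2.76 + 2.47 + 8.72 = 13.95


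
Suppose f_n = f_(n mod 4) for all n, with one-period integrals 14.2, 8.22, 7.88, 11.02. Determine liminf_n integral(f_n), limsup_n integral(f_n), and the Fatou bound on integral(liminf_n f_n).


The sequence (integral(f_n)) is periodic with period 4, repeating the values 14.2, 8.22, 7.88, 11.02 indefinitely.
Step 1: For a periodic sequence, every tail (a_m, a_(m+1), ...) contains all 4 period values infinitely often.
Step 2: Hence inf of every tail = min of the period values = min(14.2, 8.22, 7.88, 11.02) = 7.88.
        liminf_n integral(f_n) = sup over m of (inf of tail from m) = 7.88.
Step 3: Similarly sup of every tail = max of the period values = 14.2.
        limsup_n integral(f_n) = 14.2.
Step 4: Fatou's lemma: integral(liminf_n f_n) <= liminf_n integral(f_n) = 7.88.
        So the integral of the pointwise liminf is at most 7.88.


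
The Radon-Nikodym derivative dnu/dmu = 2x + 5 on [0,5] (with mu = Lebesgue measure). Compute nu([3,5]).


nu(A) = integral_A (dnu/dmu) dmu = integral_3^5 (2x + 5) dx
Step 1: Antiderivative F(x) = (2/2)x^2 + 5x
Step 2: F(5) = (2/2)*5^2 + 5*5 = 25 + 25 = 50
Step 3: F(3) = (2/2)*3^2 + 5*3 = 9 + 15 = 24
Step 4: nu([3,5]) = F(5) - F(3) = 50 - 24 = 26


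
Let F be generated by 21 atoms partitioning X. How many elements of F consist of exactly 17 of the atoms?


Each element of F is a union of some subset of the 21 atoms.
Elements that are unions of exactly 17 atoms correspond to 17-element subsets of the 21 atoms.
Count = C(21, 17) = 21! / (17! * 4!) = 5985.


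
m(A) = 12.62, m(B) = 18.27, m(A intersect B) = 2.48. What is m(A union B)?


By inclusion-exclusion: m(A u B) = m(A) + m(B) - m(A n B)
= 12.62 + 18.27 - 2.48
= 28.41


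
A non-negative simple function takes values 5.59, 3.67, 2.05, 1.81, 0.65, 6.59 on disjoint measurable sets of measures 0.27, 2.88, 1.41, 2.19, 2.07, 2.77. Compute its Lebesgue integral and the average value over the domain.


Step 1: Integral = sum(value_i * measure_i)
= 5.59*0.27 + 3.67*2.88 + 2.05*1.41 + 1.81*2.19 + 0.65*2.07 + 6.59*2.77
= 1.5093 + 10.5696 + 2.8905 + 3.9639 + 1.3455 + 18.2543
= 38.5331
Step 2: Total measure of domain = 0.27 + 2.88 + 1.41 + 2.19 + 2.07 + 2.77 = 11.59
Step 3: Average value = 38.5331 / 11.59 = 3.324685


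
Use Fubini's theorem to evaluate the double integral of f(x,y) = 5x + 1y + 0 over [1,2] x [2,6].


By Fubini, integrate in x first, then y.
Step 1: Fix y, integrate over x in [1,2]:
  integral(5x + 1y + 0, x=1..2)
  = 5*(2^2 - 1^2)/2 + (1y + 0)*(2 - 1)
  = 7.5 + (1y + 0)*1
  = 7.5 + 1y + 0
  = 7.5 + 1y
Step 2: Integrate over y in [2,6]:
  integral(7.5 + 1y, y=2..6)
  = 7.5*4 + 1*(6^2 - 2^2)/2
  = 30 + 16
  = 46


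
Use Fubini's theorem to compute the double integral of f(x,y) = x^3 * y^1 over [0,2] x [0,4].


By Fubini's theorem, the double integral factors as a product of single integrals:
Step 1: integral_0^2 x^3 dx = [x^4/4] from 0 to 2
     = 2^4/4 = 4
Step 2: integral_0^4 y^1 dy = [y^2/2] from 0 to 4
     = 4^2/2 = 8
Step 3: Double integral = 4 * 8 = 32


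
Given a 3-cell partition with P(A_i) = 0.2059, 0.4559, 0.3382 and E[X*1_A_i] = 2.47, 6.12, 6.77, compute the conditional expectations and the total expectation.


For each cell A_i: E[X|A_i] = E[X*1_A_i] / P(A_i)
Step 1: E[X|A_1] = 2.47 / 0.2059 = 11.996115
Step 2: E[X|A_2] = 6.12 / 0.4559 = 13.423996
Step 3: E[X|A_3] = 6.77 / 0.3382 = 20.017741
Verification: E[X] = sum E[X*1_A_i] = 2.47 + 6.12 + 6.77 = 15.36


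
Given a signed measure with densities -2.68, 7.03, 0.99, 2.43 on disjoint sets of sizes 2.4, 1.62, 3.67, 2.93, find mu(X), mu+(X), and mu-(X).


Step 1: Compute signed measure on each set:
  Set 1: -2.68 * 2.4 = -6.432
  Set 2: 7.03 * 1.62 = 11.3886
  Set 3: 0.99 * 3.67 = 3.6333
  Set 4: 2.43 * 2.93 = 7.1199
Step 2: Total signed measure = (-6.432) + (11.3886) + (3.6333) + (7.1199)
     = 15.7098
Step 3: Positive part mu+(X) = sum of positive contributions = 22.1418
Step 4: Negative part mu-(X) = |sum of negative contributions| = 6.432


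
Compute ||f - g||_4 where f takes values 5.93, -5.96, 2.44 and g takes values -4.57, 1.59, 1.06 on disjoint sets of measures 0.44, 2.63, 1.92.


Step 1: Compute differences f_i - g_i:
  5.93 - -4.57 = 10.5
  -5.96 - 1.59 = -7.55
  2.44 - 1.06 = 1.38
Step 2: Compute |diff|^4 * measure for each set:
  |10.5|^4 * 0.44 = 12155.0625 * 0.44 = 5348.2275
  |-7.55|^4 * 2.63 = 3249.285006 * 2.63 = 8545.619566
  |1.38|^4 * 1.92 = 3.626739 * 1.92 = 6.96334
Step 3: Sum = 13900.810406
Step 4: ||f-g||_4 = (13900.810406)^(1/4) = 10.858255


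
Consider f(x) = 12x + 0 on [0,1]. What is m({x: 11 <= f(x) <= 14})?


f^(-1)([11, 14]) = {x : 11 <= 12x + 0 <= 14}
Solving: (11 - 0)/12 <= x <= (14 - 0)/12
= [0.916667, 1.166667]
Intersecting with [0,1]: [0.916667, 1]
Measure = 1 - 0.916667 = 0.083333


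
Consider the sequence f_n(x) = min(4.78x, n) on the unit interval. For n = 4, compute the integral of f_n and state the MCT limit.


f(x) = 4.78x on [0,1]; f_n(x) = min(4.78x, n). At n = 4:
Step 1: f(x) reaches 4 at x = 4/4.78 = 0.83682
Step 2: integral(f_4) = integral(4.78x, 0, 0.83682) + integral(4, 0.83682, 1)
       = 4.78*0.83682^2/2 + 4*(1 - 0.83682)
       = 1.67364 + 0.65272
       = 2.32636
Step 3: As n -> infinity, f_n increases to f, so by MCT integral(f_n) -> integral(f) = 4.78/2 = 2.39.
Convergence: integral(f_4) = 2.32636 -> 2.39 as n -> infinity


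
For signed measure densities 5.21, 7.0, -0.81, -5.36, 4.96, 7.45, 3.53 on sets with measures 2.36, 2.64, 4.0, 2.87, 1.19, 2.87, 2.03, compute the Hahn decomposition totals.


Step 1: Compute signed measure on each set:
  Set 1: 5.21 * 2.36 = 12.2956
  Set 2: 7.0 * 2.64 = 18.48
  Set 3: -0.81 * 4.0 = -3.24
  Set 4: -5.36 * 2.87 = -15.3832
  Set 5: 4.96 * 1.19 = 5.9024
  Set 6: 7.45 * 2.87 = 21.3815
  Set 7: 3.53 * 2.03 = 7.1659
Step 2: Total signed measure = (12.2956) + (18.48) + (-3.24) + (-15.3832) + (5.9024) + (21.3815) + (7.1659)
     = 46.6022
Step 3: Positive part mu+(X) = sum of positive contributions = 65.2254
Step 4: Negative part mu-(X) = |sum of negative contributions| = 18.6232


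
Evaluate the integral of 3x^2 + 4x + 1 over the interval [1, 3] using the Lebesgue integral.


The Lebesgue integral of a Riemann-integrable function agrees with the Riemann integral.
Antiderivative F(x) = (3/3)x^3 + (4/2)x^2 + 1x
F(3) = (3/3)*3^3 + (4/2)*3^2 + 1*3
     = (3/3)*27 + (4/2)*9 + 1*3
     = 27 + 18 + 3
     = 48
F(1) = 4
Integral = F(3) - F(1) = 48 - 4 = 44


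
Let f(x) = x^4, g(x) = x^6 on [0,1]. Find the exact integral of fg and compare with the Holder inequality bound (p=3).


Step 1: Exact integral of f*g = integral(x^10, 0, 1) = 1/11
     = 0.090909
Step 2: Holder bound with p=3, q=1.5:
  ||f||_p = (integral x^12 dx)^(1/3) = (1/13)^(1/3) = 0.42529
  ||g||_q = (integral x^9 dx)^(1/1.5) = (1/10)^(1/1.5) = 0.215443
Step 3: Holder bound = ||f||_p * ||g||_q = 0.42529 * 0.215443 = 0.091626
Verification: 0.090909 <= 0.091626 (Holder holds)


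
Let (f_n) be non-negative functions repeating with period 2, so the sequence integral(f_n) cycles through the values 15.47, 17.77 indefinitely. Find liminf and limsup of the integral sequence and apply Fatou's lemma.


The sequence (integral(f_n)) is periodic with period 2, repeating the values 15.47, 17.77 indefinitely.
Step 1: For a periodic sequence, every tail (a_m, a_(m+1), ...) contains all 2 period values infinitely often.
Step 2: Hence inf of every tail = min of the period values = min(15.47, 17.77) = 15.47.
        liminf_n integral(f_n) = sup over m of (inf of tail from m) = 15.47.
Step 3: Similarly sup of every tail = max of the period values = 17.77.
        limsup_n integral(f_n) = 17.77.
Step 4: Fatou's lemma: integral(liminf_n f_n) <= liminf_n integral(f_n) = 15.47.
        So the integral of the pointwise liminf is at most 15.47.


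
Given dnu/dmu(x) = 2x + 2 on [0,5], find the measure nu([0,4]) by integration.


nu(A) = integral_A (dnu/dmu) dmu = integral_0^4 (2x + 2) dx
Step 1: Antiderivative F(x) = (2/2)x^2 + 2x
Step 2: F(4) = (2/2)*4^2 + 2*4 = 16 + 8 = 24
Step 3: F(0) = (2/2)*0^2 + 2*0 = 0.0 + 0 = 0.0
Step 4: nu([0,4]) = F(4) - F(0) = 24 - 0.0 = 24


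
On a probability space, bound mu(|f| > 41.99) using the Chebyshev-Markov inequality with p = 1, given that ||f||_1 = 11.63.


Chebyshev/Markov inequality: mu(|f| > eps) <= (||f||_p / eps)^p
Step 1: ||f||_1 / eps = 11.63 / 41.99 = 0.276971
Step 2: Raise to power p = 1:
  (0.276971)^1 = 0.276971
Step 3: Therefore mu(|f| > 41.99) <= 0.276971


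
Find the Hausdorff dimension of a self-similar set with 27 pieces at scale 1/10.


For a self-similar set with N copies scaled by 1/r:
dim_H = log(N)/log(r) = log(27)/log(10)
= 3.295837/2.302585
= 1.431364


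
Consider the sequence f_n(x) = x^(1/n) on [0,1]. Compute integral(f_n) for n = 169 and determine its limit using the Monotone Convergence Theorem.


At n = 169: f_169(x) = x^(1/169).
Step 1: integral(x^(1/169), 0, 1) = [x^(1/169+1) / (1/169+1)] from 0 to 1
     = 1 / (1/169 + 1) = 1 / ((169+1)/169) = 169/(169+1)
     = 169/170 = 0.994118
Step 2: As n -> infinity, f_n(x) = x^(1/n) -> 1 for x in (0,1], and f_n is increasing in n.
By MCT, lim_n integral(f_n) = integral(lim_n f_n) = integral(1, 0, 1) = 1.
Step 3: Verify convergence: 169/170 = 0.994118 -> 1


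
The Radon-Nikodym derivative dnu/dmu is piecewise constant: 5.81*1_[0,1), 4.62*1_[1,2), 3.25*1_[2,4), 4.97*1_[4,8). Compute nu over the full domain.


Integrate each piece of the Radon-Nikodym derivative:
Step 1: integral_0^1 5.81 dx = 5.81*(1-0) = 5.81*1 = 5.81
Step 2: integral_1^2 4.62 dx = 4.62*(2-1) = 4.62*1 = 4.62
Step 3: integral_2^4 3.25 dx = 3.25*(4-2) = 3.25*2 = 6.5
Step 4: integral_4^8 4.97 dx = 4.97*(8-4) = 4.97*4 = 19.88
Total: 5.81 + 4.62 + 6.5 + 19.88 = 36.81


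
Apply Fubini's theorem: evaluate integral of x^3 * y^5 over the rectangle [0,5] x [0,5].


By Fubini's theorem, the double integral factors as a product of single integrals:
Step 1: integral_0^5 x^3 dx = [x^4/4] from 0 to 5
     = 5^4/4 = 156.25
Step 2: integral_0^5 y^5 dy = [y^6/6] from 0 to 5
     = 5^6/6 = 2604.166667
Step 3: Double integral = 156.25 * 2604.166667 = 406901.041667


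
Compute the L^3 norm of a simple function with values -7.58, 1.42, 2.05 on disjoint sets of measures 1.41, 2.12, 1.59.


Step 1: Compute |f_i|^3 for each value:
  |-7.58|^3 = 435.519512
  |1.42|^3 = 2.863288
  |2.05|^3 = 8.615125
Step 2: Multiply by measures and sum:
  435.519512 * 1.41 = 614.082512
  2.863288 * 2.12 = 6.070171
  8.615125 * 1.59 = 13.698049
Sum = 614.082512 + 6.070171 + 13.698049 = 633.850731
Step 3: Take the p-th root:
||f||_3 = (633.850731)^(1/3) = 8.590049


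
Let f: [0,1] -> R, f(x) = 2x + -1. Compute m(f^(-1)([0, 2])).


f^(-1)([0, 2]) = {x : 0 <= 2x + -1 <= 2}
Solving: (0 - -1)/2 <= x <= (2 - -1)/2
= [0.5, 1.5]
Intersecting with [0,1]: [0.5, 1]
Measure = 1 - 0.5 = 0.5


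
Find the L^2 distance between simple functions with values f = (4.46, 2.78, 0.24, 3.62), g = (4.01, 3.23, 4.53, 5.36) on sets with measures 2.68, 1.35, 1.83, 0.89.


Step 1: Compute differences f_i - g_i:
  4.46 - 4.01 = 0.45
  2.78 - 3.23 = -0.45
  0.24 - 4.53 = -4.29
  3.62 - 5.36 = -1.74
Step 2: Compute |diff|^2 * measure for each set:
  |0.45|^2 * 2.68 = 0.2025 * 2.68 = 0.5427
  |-0.45|^2 * 1.35 = 0.2025 * 1.35 = 0.273375
  |-4.29|^2 * 1.83 = 18.4041 * 1.83 = 33.679503
  |-1.74|^2 * 0.89 = 3.0276 * 0.89 = 2.694564
Step 3: Sum = 37.190142
Step 4: ||f-g||_2 = (37.190142)^(1/2) = 6.098372


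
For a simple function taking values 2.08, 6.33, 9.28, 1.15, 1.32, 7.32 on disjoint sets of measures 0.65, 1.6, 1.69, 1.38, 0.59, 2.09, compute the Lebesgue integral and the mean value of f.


Step 1: Integral = sum(value_i * measure_i)
= 2.08*0.65 + 6.33*1.6 + 9.28*1.69 + 1.15*1.38 + 1.32*0.59 + 7.32*2.09
= 1.352 + 10.128 + 15.6832 + 1.587 + 0.7788 + 15.2988
= 44.8278
Step 2: Total measure of domain = 0.65 + 1.6 + 1.69 + 1.38 + 0.59 + 2.09 = 8
Step 3: Average value = 44.8278 / 8 = 5.603475
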